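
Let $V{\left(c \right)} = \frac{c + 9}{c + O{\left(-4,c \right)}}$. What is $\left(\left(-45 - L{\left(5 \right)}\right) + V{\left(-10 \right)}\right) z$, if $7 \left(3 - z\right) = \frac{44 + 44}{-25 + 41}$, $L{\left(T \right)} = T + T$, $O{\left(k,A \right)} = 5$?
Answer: $- \frac{4247}{35} \approx -121.34$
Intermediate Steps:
$L{\left(T \right)} = 2 T$
$V{\left(c \right)} = \frac{9 + c}{5 + c}$ ($V{\left(c \right)} = \frac{c + 9}{c + 5} = \frac{9 + c}{5 + c}$)
$z = \frac{31}{14}$ ($z = 3 - \frac{\left(44 + 44\right) \frac{1}{-25 + 41}}{7} = 3 - \frac{88 \cdot \frac{1}{16}}{7} = 3 - \frac{11}{14} = \frac{31}{14} \approx 2.2143$)
$\left(\left(-45 - L{\left(5 \right)}\right) + V{\left(-10 \right)}\right) z = \left(\left(-45 - 2 \cdot 5\right) + \frac{9 - 10}{5 - 10}\right) \frac{31}{14} = \left(\left(-45 - 10\right) + \frac{1}{-5} \left(-1\right)\right) \frac{31}{14} = \left(\left(-45 - 10\right) - - \frac{1}{5}\right) \frac{31}{14} = \left(-55 + \frac{1}{5}\right) \frac{31}{14} = \left(- \frac{274}{5}\right) \frac{31}{14} = - \frac{4247}{35}$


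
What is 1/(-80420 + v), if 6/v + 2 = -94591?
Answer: -31531/2535723022 ≈ -1.2435e-5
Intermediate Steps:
v = -2/31531 (v = 6/(-2 - 94591) = 6/(-94593) = 6*(-1/94593) = -2/31531 ≈ -6.3430e-5)
1/(-80420 + v) = 1/(-80420 - 2/31531) = 1/(-2535723022/31531) = -31531/2535723022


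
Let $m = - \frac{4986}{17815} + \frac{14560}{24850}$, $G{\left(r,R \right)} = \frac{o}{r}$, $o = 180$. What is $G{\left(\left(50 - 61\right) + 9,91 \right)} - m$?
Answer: $- \frac{114224948}{1264865} \approx -90.306$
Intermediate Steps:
$G{\left(r,R \right)} = \frac{180}{r}$
$m = \frac{387098}{1264865}$ ($m = \left(-4986\right) \frac{1}{17815} + 14560 \cdot \frac{1}{24850} = - \frac{4986}{17815} + \frac{208}{355} = \frac{387098}{1264865} \approx 0.30604$)
$G{\left(\left(50 - 61\right) + 9,91 \right)} - m = \frac{180}{\left(50 - 61\right) + 9} - \frac{387098}{1264865} = \frac{180}{-11 + 9} - \frac{387098}{1264865} = \frac{180}{-2} - \frac{387098}{1264865} = 180 \left(- \frac{1}{2}\right) - \frac{387098}{1264865} = -90 - \frac{387098}{1264865} = - \frac{114224948}{1264865}$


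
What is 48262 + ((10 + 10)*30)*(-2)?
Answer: 47062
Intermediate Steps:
48262 + ((10 + 10)*30)*(-2) = 48262 + (20*30)*(-2) = 48262 + 600*(-2) = 48262 - 1200 = 47062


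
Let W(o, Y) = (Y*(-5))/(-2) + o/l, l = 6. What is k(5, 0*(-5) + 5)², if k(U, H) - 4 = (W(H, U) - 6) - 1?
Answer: 961/9 ≈ 106.78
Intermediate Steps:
W(o, Y) = o/6 + 5*Y/2 (W(o, Y) = (Y*(-5))/(-2) + o/6 = -5*Y*(-½) + o*(⅙) = 5*Y/2 + o/6 = o/6 + 5*Y/2)
k(U, H) = -3 + H/6 + 5*U/2 (k(U, H) = 4 + (((H/6 + 5*U/2) - 6) - 1) = 4 + ((-6 + H/6 + 5*U/2) - 1) = 4 + (-7 + H/6 + 5*U/2) = -3 + H/6 + 5*U/2)
k(5, 0*(-5) + 5)² = (-3 + (0*(-5) + 5)/6 + (5/2)*5)² = (-3 + (0 + 5)/6 + 25/2)² = (-3 + (⅙)*5 + 25/2)² = (-3 + ⅚ + 25/2)² = (31/3)² = 961/9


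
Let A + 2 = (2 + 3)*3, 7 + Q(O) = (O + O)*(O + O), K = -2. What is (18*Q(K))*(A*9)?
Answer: 18954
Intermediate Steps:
Q(O) = -7 + 4*O**2 (Q(O) = -7 + (O + O)*(O + O) = -7 + (2*O)*(2*O) = -7 + 4*O**2)
A = 13 (A = -2 + (2 + 3)*3 = -2 + 5*3 = -2 + 15 = 13)
(18*Q(K))*(A*9) = (18*(-7 + 4*(-2)**2))*(13*9) = (18*(-7 + 4*4))*117 = (18*(-7 + 16))*117 = (18*9)*117 = 162*117 = 18954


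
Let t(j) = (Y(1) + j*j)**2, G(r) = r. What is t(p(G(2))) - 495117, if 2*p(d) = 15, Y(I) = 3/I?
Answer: -7865703/16 ≈ -4.9161e+5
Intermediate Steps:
p(d) = 15/2 (p(d) = (1/2)*15 = 15/2)
t(j) = (3 + j**2)**2 (t(j) = (3/1 + j*j)**2 = (3*1 + j**2)**2 = (3 + j**2)**2)
t(p(G(2))) - 495117 = (3 + (15/2)**2)**2 - 495117 = (3 + 225/4)**2 - 495117 = (237/4)**2 - 495117 = 56169/16 - 495117 = -7865703/16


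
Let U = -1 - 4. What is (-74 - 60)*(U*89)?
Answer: 59630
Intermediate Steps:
U = -5
(-74 - 60)*(U*89) = (-74 - 60)*(-5*89) = -134*(-445) = 59630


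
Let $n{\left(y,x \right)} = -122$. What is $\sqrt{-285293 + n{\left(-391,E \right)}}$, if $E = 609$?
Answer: $i \sqrt{285415} \approx 534.24 i$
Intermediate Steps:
$\sqrt{-285293 + n{\left(-391,E \right)}} = \sqrt{-285293 - 122} = \sqrt{-285415} = i \sqrt{285415}$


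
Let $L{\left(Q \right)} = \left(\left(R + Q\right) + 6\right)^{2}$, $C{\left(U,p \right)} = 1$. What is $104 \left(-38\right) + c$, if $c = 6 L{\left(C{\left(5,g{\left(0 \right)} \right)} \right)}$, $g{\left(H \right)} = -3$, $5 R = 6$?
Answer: $- \frac{88714}{25} \approx -3548.6$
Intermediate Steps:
$R = \frac{6}{5}$ ($R = \frac{1}{5} \cdot 6 = \frac{6}{5} \approx 1.2$)
$L{\left(Q \right)} = \left(\frac{36}{5} + Q\right)^{2}$ ($L{\left(Q \right)} = \left(\left(\frac{6}{5} + Q\right) + 6\right)^{2} = \left(\frac{36}{5} + Q\right)^{2}$)
$c = \frac{10086}{25}$ ($c = 6 \frac{\left(36 + 5 \cdot 1\right)^{2}}{25} = 6 \frac{\left(36 + 5\right)^{2}}{25} = 6 \frac{41^{2}}{25} = 6 \cdot \frac{1}{25} \cdot 1681 = 6 \cdot \frac{1681}{25} = \frac{10086}{25} \approx 403.44$)
$104 \left(-38\right) + c = 104 \left(-38\right) + \frac{10086}{25} = -3952 + \frac{10086}{25} = - \frac{88714}{25}$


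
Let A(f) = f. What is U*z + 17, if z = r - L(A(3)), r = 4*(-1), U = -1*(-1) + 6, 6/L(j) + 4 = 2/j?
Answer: 8/5 ≈ 1.6000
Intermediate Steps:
L(j) = 6/(-4 + 2/j)
U = 7 (U = 1 + 6 = 7)
r = -4
z = -11/5 (z = -4 - (-3)*3/(-1 + 2*3) = -4 - (-3)*3/(-1 + 6) = -4 - (-3)*3/5 = -4 - 1*(-9/5) = -4 + 9/5 = -11/5 ≈ -2.2000)
U*z + 17 = 7*(-11/5) + 17 = -77/5 + 17 = 8/5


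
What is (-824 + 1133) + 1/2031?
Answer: 627580/2031 ≈ 309.00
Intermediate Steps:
(-824 + 1133) + 1/2031 = 309 + 1/2031 = 627580/2031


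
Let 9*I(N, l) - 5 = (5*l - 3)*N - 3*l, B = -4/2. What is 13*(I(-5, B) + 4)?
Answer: 1456/9 ≈ 161.78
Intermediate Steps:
B = -2 (B = -4*1/2 = -2)
I(N, l) = 5/9 - l/3 + N*(-3 + 5*l)/9 (I(N, l) = 5/9 + ((5*l - 3)*N - 3*l)/9 = 5/9 + ((-3 + 5*l)*N - 3*l)/9 = 5/9 + (N*(-3 + 5*l) - 3*l)/9 = 5/9 + (-3*l + N*(-3 + 5*l))/9 = 5/9 + (-l/3 + N*(-3 + 5*l)/9) = 5/9 - l/3 + N*(-3 + 5*l)/9)
13*(I(-5, B) + 4) = 13*((5/9 - 1/3*(-5) - 1/3*(-2) + (5/9)*(-5)*(-2)) + 4) = 13*((5/9 + 5/3 + 2/3 + 50/9) + 4) = 13*(76/9 + 4) = 13*(112/9) = 1456/9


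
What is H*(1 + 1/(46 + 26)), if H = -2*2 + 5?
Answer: 73/72 ≈ 1.0139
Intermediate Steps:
H = 1 (H = -4 + 5 = 1)
H*(1 + 1/(46 + 26)) = 1*(1 + 1/(46 + 26)) = 1*(1 + 1/72) = 1*(73/72) = 73/72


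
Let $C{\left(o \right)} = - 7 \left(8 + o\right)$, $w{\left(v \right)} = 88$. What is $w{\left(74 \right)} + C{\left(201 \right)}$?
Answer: $-1375$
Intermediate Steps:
$C{\left(o \right)} = -56 - 7 o$
$w{\left(74 \right)} + C{\left(201 \right)} = 88 - 1463 = -1375$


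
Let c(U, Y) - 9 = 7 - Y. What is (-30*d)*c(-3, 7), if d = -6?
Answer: 1620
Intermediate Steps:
c(U, Y) = 16 - Y (c(U, Y) = 9 + (7 - Y) = 16 - Y)
(-30*d)*c(-3, 7) = (-30*(-6))*(16 - 1*7) = 180*(16 - 7) = 180*9 = 1620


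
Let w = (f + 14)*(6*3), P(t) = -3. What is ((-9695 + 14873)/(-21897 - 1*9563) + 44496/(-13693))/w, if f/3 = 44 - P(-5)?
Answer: -245124419/200313527700 ≈ -0.0012237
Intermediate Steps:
f = 141 (f = 3*(44 - 1*(-3)) = 3*(44 + 3) = 3*47 = 141)
w = 2790 (w = (141 + 14)*(6*3) = 155*18 = 2790)
((-9695 + 14873)/(-21897 - 1*9563) + 44496/(-13693))/w = ((-9695 + 14873)/(-21897 - 1*9563) + 44496/(-13693))/2790 = (5178/(-21897 - 9563) + 44496*(-1/13693))*(1/2790) = (5178/(-31460) - 44496/13693)*(1/2790) = (5178*(-1/31460) - 44496/13693)*(1/2790) = (-2589/15730 - 44496/13693)*(1/2790) = -735373257/215390890*1/2790 = -245124419/200313527700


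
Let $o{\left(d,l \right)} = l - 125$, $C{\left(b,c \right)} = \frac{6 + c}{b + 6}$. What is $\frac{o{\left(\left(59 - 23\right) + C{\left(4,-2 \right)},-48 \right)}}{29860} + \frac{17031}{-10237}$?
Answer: $- \frac{510316661}{305676820} \approx -1.6695$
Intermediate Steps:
$C{\left(b,c \right)} = \frac{6 + c}{6 + b}$
$o{\left(d,l \right)} = -125 + l$ ($o{\left(d,l \right)} = l - 125 = -125 + l$)
$\frac{o{\left(\left(59 - 23\right) + C{\left(4,-2 \right)},-48 \right)}}{29860} + \frac{17031}{-10237} = \frac{-125 - 48}{29860} + \frac{17031}{-10237} = \left(-173\right) \frac{1}{29860} + 17031 \left(- \frac{1}{10237}\right) = - \frac{173}{29860} - \frac{17031}{10237} = - \frac{510316661}{305676820}$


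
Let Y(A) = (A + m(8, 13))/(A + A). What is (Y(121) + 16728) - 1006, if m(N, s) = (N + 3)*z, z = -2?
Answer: 345893/22 ≈ 15722.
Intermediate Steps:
m(N, s) = -6 - 2*N (m(N, s) = (N + 3)*(-2) = (3 + N)*(-2) = -6 - 2*N)
Y(A) = (-22 + A)/(2*A) (Y(A) = (A + (-6 - 2*8))/(A + A) = (A + (-6 - 16))/((2*A)) = (A - 22)*(1/(2*A)) = (-22 + A)*(1/(2*A)) = (-22 + A)/(2*A))
(Y(121) + 16728) - 1006 = ((½)*(-22 + 121)/121 + 16728) - 1006 = ((½)*(1/121)*99 + 16728) - 1006 = (9/22 + 16728) - 1006 = 368025/22 - 1006 = 345893/22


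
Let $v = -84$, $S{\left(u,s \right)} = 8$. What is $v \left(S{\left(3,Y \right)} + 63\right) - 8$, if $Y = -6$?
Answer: $-5972$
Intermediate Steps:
$v \left(S{\left(3,Y \right)} + 63\right) - 8 = - 84 \left(8 + 63\right) - 8 = \left(-84\right) 71 - 8 = -5964 - 8 = -5972$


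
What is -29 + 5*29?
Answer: 116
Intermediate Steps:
-29 + 5*29 = -29 + 145 = 116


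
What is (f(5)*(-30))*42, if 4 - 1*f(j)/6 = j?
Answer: 7560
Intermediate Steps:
f(j) = 24 - 6*j
(f(5)*(-30))*42 = ((24 - 6*5)*(-30))*42 = ((24 - 30)*(-30))*42 = -6*(-30)*42 = 180*42 = 7560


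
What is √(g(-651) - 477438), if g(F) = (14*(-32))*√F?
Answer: √(-477438 - 448*I*√651) ≈ 8.271 - 691.02*I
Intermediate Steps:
g(F) = -448*√F
√(g(-651) - 477438) = √(-448*I*√651 - 477438) = √(-477438 - 448*I*√651)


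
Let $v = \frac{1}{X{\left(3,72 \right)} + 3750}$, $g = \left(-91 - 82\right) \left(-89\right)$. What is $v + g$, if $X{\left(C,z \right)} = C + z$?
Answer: $\frac{58893526}{3825} \approx 15397.0$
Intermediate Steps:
$g = 15397$ ($g = \left(-173\right) \left(-89\right) = 15397$)
$v = \frac{1}{3825}$ ($v = \frac{1}{\left(3 + 72\right) + 3750} = \frac{1}{75 + 3750} = \frac{1}{3825} \approx 0.00026144$)
$v + g = \frac{1}{3825} + 15397 = \frac{58893526}{3825}$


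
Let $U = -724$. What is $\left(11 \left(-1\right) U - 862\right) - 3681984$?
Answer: $-3674882$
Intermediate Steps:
$\left(11 \left(-1\right) U - 862\right) - 3681984 = \left(11 \left(-1\right) \left(-724\right) - 862\right) - 3681984 = \left(\left(-11\right) \left(-724\right) - 862\right) - 3681984 = \left(7964 - 862\right) - 3681984 = 7102 - 3681984 = -3674882$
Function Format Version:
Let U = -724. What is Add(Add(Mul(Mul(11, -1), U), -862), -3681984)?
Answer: -3674882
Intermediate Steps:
Add(Add(Mul(Mul(11, -1), U), -862), -3681984) = Add(Add(Mul(Mul(11, -1), -724), -862), -3681984) = Add(Add(Mul(-11, -724), -862), -3681984) = Add(Add(7964, -862), -3681984) = Add(7102, -3681984) = -3674882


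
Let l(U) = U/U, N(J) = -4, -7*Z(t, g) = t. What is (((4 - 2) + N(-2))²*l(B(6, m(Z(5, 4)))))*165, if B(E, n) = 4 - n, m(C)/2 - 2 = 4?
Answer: 660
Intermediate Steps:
Z(t, g) = -t/7
m(C) = 12 (m(C) = 4 + 2*4 = 4 + 8 = 12)
l(U) = 1
(((4 - 2) + N(-2))²*l(B(6, m(Z(5, 4)))))*165 = (((4 - 2) - 4)²*1)*165 = ((2 - 4)²*1)*165 = ((-2)²*1)*165 = (4*1)*165 = 4*165 = 660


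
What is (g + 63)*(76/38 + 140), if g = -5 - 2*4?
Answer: 7100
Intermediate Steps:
g = -13 (g = -5 - 8 = -13)
(g + 63)*(76/38 + 140) = (-13 + 63)*(76/38 + 140) = 50*(76*(1/38) + 140) = 50*(2 + 140) = 50*142 = 7100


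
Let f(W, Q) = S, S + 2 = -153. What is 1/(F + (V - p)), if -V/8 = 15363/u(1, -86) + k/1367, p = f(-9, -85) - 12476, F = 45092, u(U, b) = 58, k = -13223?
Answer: 39643/2207375741 ≈ 1.7959e-5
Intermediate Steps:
S = -155 (S = -2 - 153 = -155)
f(W, Q) = -155
p = -12631 (p = -155 - 12476 = -12631)
V = -80937148/39643 (V = -8*(15363/58 - 13223/1367) = -8*20234287/79286 = -80937148/39643 ≈ -2041.7)
1/(F + (V - p)) = 1/(45092 + (-80937148/39643 - 1*(-12631))) = 1/(45092 + (-80937148/39643 + 12631)) = 1/(45092 + 419793585/39643) = 1/(2207375741/39643) = 39643/2207375741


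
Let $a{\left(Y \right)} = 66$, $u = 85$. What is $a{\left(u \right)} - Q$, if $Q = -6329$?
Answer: $6395$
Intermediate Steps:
$a{\left(u \right)} - Q = 66 - -6329 = 66 + 6329 = 6395$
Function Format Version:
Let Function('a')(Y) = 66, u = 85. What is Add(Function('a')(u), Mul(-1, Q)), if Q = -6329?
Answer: 6395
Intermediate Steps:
Add(Function('a')(u), Mul(-1, Q)) = Add(66, Mul(-1, -6329)) = Add(66, 6329) = 6395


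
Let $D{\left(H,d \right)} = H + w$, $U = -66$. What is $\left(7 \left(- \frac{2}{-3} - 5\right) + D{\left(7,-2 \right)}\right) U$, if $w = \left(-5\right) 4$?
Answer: $2860$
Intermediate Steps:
$w = -20$
$D{\left(H,d \right)} = -20 + H$ ($D{\left(H,d \right)} = H - 20 = -20 + H$)
$\left(7 \left(- \frac{2}{-3} - 5\right) + D{\left(7,-2 \right)}\right) U = \left(7 \left(- \frac{2}{-3} - 5\right) + \left(-20 + 7\right)\right) \left(-66\right) = \left(7 \left(\left(-2\right) \left(- \frac{1}{3}\right) - 5\right) - 13\right) \left(-66\right) = \left(7 \left(\frac{2}{3} - 5\right) - 13\right) \left(-66\right) = \left(7 \left(- \frac{13}{3}\right) - 13\right) \left(-66\right) = \left(- \frac{91}{3} - 13\right) \left(-66\right) = \left(- \frac{130}{3}\right) \left(-66\right) = 2860$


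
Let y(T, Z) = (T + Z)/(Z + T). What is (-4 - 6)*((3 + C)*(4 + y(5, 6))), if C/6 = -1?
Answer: 150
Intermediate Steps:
y(T, Z) = 1 (y(T, Z) = (T + Z)/(T + Z) = 1)
C = -6 (C = 6*(-1) = -6)
(-4 - 6)*((3 + C)*(4 + y(5, 6))) = (-4 - 6)*((3 - 6)*(4 + 1)) = -(-30)*5 = -10*(-15) = 150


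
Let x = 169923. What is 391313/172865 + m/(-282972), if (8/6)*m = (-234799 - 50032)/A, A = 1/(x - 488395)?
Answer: -1960069651130629/8152659130 ≈ -2.4042e+5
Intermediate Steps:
A = -1/318472 (A = 1/(169923 - 488395) = 1/(-318472) = -1/318472 ≈ -3.1400e-6)
m = 68033023674 (m = 3*((-234799 - 50032)/(-1/318472))/4 = 3*(-284831*(-318472))/4 = (¾)*90710698232 = 68033023674)
391313/172865 + m/(-282972) = 391313/172865 + 68033023674/(-282972) = 391313*(1/172865) + 68033023674*(-1/282972) = 391313/172865 - 11338837279/47162 = -1960069651130629/8152659130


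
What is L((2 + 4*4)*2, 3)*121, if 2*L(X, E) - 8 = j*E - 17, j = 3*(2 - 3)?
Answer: -1089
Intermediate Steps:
j = -3 (j = 3*(-1) = -3)
L(X, E) = -9/2 - 3*E/2 (L(X, E) = 4 + (-3*E - 17)/2 = 4 + (-17 - 3*E)/2 = 4 + (-17/2 - 3*E/2) = -9/2 - 3*E/2)
L((2 + 4*4)*2, 3)*121 = (-9/2 - 3/2*3)*121 = (-9/2 - 9/2)*121 = -9*121 = -1089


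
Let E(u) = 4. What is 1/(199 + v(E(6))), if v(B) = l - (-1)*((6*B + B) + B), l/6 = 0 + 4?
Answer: 1/255 ≈ 0.0039216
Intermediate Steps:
l = 24 (l = 6*(0 + 4) = 6*4 = 24)
v(B) = 24 + 8*B (v(B) = 24 - (-1)*((6*B + B) + B) = 24 - (-1)*(7*B + B) = 24 - (-1)*8*B = 24 - (-8)*B = 24 + 8*B)
1/(199 + v(E(6))) = 1/(199 + (24 + 8*4)) = 1/(199 + (24 + 32)) = 1/(199 + 56) = 1/255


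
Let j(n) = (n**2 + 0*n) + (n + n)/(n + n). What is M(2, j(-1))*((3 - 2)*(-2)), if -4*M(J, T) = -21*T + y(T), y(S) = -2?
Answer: -22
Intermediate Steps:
j(n) = 1 + n**2 (j(n) = (n**2 + 0) + (2*n)/((2*n)) = n**2 + (2*n)*(1/(2*n)) = n**2 + 1 = 1 + n**2)
M(J, T) = 1/2 + 21*T/4 (M(J, T) = -(-21*T - 2)/4 = -(-2 - 21*T)/4 = 1/2 + 21*T/4)
M(2, j(-1))*((3 - 2)*(-2)) = (1/2 + 21*(1 + (-1)**2)/4)*((3 - 2)*(-2)) = (1/2 + 21*(1 + 1)/4)*(1*(-2)) = (1/2 + (21/4)*2)*(-2) = (1/2 + 21/2)*(-2) = 11*(-2) = -22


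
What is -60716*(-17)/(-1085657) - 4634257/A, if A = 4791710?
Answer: -9977082445969/5202153503470 ≈ -1.9179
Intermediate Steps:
-60716*(-17)/(-1085657) - 4634257/A = -60716*(-17)/(-1085657) - 4634257/4791710 = 1032172*(-1/1085657) - 4634257*1/4791710 = -1032172/1085657 - 4634257/4791710 = -9977082445969/5202153503470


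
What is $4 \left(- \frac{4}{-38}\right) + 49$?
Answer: $\frac{939}{19} \approx 49.421$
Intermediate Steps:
$4 \left(- \frac{4}{-38}\right) + 49 = 4 \left(\left(-4\right) \left(- \frac{1}{38}\right)\right) + 49 = 4 \cdot \frac{2}{19} + 49 = \frac{8}{19} + 49 = \frac{939}{19}$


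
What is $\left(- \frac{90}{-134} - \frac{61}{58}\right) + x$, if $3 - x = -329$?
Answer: $\frac{1288675}{3886} \approx 331.62$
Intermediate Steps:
$x = 332$ ($x = 3 - -329 = 3 + 329 = 332$)
$\left(- \frac{90}{-134} - \frac{61}{58}\right) + x = \left(- \frac{90}{-134} - \frac{61}{58}\right) + 332 = \left(\left(-90\right) \left(- \frac{1}{134}\right) - \frac{61}{58}\right) + 332 = \left(\frac{45}{67} - \frac{61}{58}\right) + 332 = - \frac{1477}{3886} + 332 = \frac{1288675}{3886}$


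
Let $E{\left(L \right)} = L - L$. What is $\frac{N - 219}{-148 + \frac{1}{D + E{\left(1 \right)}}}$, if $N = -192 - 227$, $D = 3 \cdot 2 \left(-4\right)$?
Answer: $\frac{1392}{323} \approx 4.3096$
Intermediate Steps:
$D = -24$ ($D = 6 \left(-4\right) = -24$)
$E{\left(L \right)} = 0$
$N = -419$ ($N = -192 - 227 = -419$)
$\frac{N - 219}{-148 + \frac{1}{D + E{\left(1 \right)}}} = \frac{-419 - 219}{-148 + \frac{1}{-24 + 0}} = - \frac{638}{-148 + \frac{1}{-24}} = - \frac{638}{-148 - \frac{1}{24}} = - \frac{638}{- \frac{3553}{24}} = \left(-638\right) \left(- \frac{24}{3553}\right) = \frac{1392}{323}$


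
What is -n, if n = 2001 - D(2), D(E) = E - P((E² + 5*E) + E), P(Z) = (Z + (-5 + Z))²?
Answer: -2728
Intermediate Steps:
P(Z) = (-5 + 2*Z)²
D(E) = E - (-5 + 2*E² + 12*E)² (D(E) = E - (-5 + 2*((E² + 5*E) + E))² = E - (-5 + 2*(E² + 6*E))² = E - (-5 + (2*E² + 12*E))² = E - (-5 + 2*E² + 12*E)²)
n = 2728 (n = 2001 - (2 - (-5 + 2*2*(6 + 2))²) = 2001 - (2 - (-5 + 2*2*8)²) = 2001 - (2 - (-5 + 32)²) = 2001 - (2 - 1*27²) = 2001 - (2 - 1*729) = 2001 - (2 - 729) = 2001 - 1*(-727) = 2001 + 727 = 2728)
-n = -1*2728 = -2728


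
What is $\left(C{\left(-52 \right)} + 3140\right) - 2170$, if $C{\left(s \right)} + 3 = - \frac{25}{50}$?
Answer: $\frac{1933}{2} \approx 966.5$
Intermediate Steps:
$C{\left(s \right)} = - \frac{7}{2}$ ($C{\left(s \right)} = -3 - \frac{25}{50} = -3 - \frac{1}{2} = - \frac{7}{2}$)
$\left(C{\left(-52 \right)} + 3140\right) - 2170 = \left(- \frac{7}{2} + 3140\right) - 2170 = \frac{6273}{2} - 2170 = \frac{1933}{2}$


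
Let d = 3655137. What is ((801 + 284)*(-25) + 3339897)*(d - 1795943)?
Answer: 6159085825768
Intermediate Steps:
((801 + 284)*(-25) + 3339897)*(d - 1795943) = ((801 + 284)*(-25) + 3339897)*(3655137 - 1795943) = (1085*(-25) + 3339897)*1859194 = (-27125 + 3339897)*1859194 = 3312772*1859194 = 6159085825768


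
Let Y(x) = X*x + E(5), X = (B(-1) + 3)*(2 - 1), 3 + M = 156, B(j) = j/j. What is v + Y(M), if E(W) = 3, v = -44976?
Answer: -44361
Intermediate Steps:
B(j) = 1
M = 153 (M = -3 + 156 = 153)
X = 4 (X = (1 + 3)*(2 - 1) = 4*1 = 4)
Y(x) = 3 + 4*x (Y(x) = 4*x + 3 = 3 + 4*x)
v + Y(M) = -44976 + (3 + 4*153) = -44976 + (3 + 612) = -44976 + 615 = -44361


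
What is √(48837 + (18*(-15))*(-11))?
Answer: √51807 ≈ 227.61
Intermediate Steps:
√(48837 + (18*(-15))*(-11)) = √(48837 - 270*(-11)) = √(48837 + 2970) = √51807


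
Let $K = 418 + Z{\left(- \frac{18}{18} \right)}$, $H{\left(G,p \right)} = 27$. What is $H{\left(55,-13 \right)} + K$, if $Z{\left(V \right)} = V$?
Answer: $444$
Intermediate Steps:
$K = 417$ ($K = 418 - \frac{18}{18} = 418 - 1 = 417$)
$H{\left(55,-13 \right)} + K = 27 + 417 = 444$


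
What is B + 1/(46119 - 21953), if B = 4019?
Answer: 97123155/24166 ≈ 4019.0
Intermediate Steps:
B + 1/(46119 - 21953) = 4019 + 1/(46119 - 21953) = 4019 + 1/24166 = 97123155/24166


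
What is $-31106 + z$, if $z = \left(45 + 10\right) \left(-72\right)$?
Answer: $-35066$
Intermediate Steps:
$z = -3960$ ($z = 55 \left(-72\right) = -3960$)
$-31106 + z = -31106 - 3960 = -35066$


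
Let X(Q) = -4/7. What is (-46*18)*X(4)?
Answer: 3312/7 ≈ 473.14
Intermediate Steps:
X(Q) = -4/7 (X(Q) = -4*⅐ = -4/7)
(-46*18)*X(4) = -46*18*(-4/7) = -828*(-4/7) = 3312/7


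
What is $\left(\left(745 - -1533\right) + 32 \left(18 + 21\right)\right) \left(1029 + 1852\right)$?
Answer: $10158406$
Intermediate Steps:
$\left(\left(745 - -1533\right) + 32 \left(18 + 21\right)\right) \left(1029 + 1852\right) = \left(\left(745 + 1533\right) + 32 \cdot 39\right) 2881 = \left(2278 + 1248\right) 2881 = 3526 \cdot 2881 = 10158406$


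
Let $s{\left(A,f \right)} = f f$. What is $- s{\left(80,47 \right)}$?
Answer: $-2209$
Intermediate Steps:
$s{\left(A,f \right)} = f^{2}$
$- s{\left(80,47 \right)} = - 47^{2} = \left(-1\right) 2209 = -2209$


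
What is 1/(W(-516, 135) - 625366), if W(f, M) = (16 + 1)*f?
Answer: -1/634138 ≈ -1.5769e-6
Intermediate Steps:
W(f, M) = 17*f
1/(W(-516, 135) - 625366) = 1/(17*(-516) - 625366) = 1/(-8772 - 625366) = 1/(-634138) = -1/634138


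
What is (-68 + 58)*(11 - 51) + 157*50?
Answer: 8250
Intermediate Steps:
(-68 + 58)*(11 - 51) + 157*50 = -10*(-40) + 7850 = 400 + 7850 = 8250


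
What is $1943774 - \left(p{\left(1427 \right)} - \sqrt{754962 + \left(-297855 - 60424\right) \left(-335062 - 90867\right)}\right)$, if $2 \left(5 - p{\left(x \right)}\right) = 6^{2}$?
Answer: $1943787 + \sqrt{152602171153} \approx 2.3344 \cdot 10^{6}$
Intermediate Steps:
$p{\left(x \right)} = -13$ ($p{\left(x \right)} = 5 - \frac{6^{2}}{2} = 5 - 18 = -13$)
$1943774 - \left(p{\left(1427 \right)} - \sqrt{754962 + \left(-297855 - 60424\right) \left(-335062 - 90867\right)}\right) = 1943774 - \left(-13 - \sqrt{754962 + \left(-297855 - 60424\right) \left(-335062 - 90867\right)}\right) = 1943774 - \left(-13 - \sqrt{754962 - -152601416191}\right) = 1943774 - \left(-13 - \sqrt{754962 + 152601416191}\right) = 1943774 - \left(-13 - \sqrt{152602171153}\right) = 1943774 + \left(13 + \sqrt{152602171153}\right) = 1943787 + \sqrt{152602171153}$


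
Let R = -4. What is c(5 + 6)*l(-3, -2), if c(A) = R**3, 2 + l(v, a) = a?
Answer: 256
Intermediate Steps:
l(v, a) = -2 + a
c(A) = -64 (c(A) = (-4)**3 = -64)
c(5 + 6)*l(-3, -2) = -64*(-2 - 2) = -64*(-4) = 256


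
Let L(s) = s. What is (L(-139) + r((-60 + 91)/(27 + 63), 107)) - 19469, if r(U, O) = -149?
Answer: -19757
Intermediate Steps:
(L(-139) + r((-60 + 91)/(27 + 63), 107)) - 19469 = (-139 - 149) - 19469 = -288 - 19469 = -19757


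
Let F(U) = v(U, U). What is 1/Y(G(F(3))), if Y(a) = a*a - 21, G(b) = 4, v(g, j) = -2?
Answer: -⅕ ≈ -0.20000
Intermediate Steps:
F(U) = -2
Y(a) = -21 + a² (Y(a) = a² - 21 = -21 + a²)
1/Y(G(F(3))) = 1/(-21 + 4²) = 1/(-21 + 16) = 1/(-5) = -⅕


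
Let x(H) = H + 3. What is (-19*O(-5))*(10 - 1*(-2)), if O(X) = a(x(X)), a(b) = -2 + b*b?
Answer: -456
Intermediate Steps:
x(H) = 3 + H
a(b) = -2 + b²
O(X) = -2 + (3 + X)²
(-19*O(-5))*(10 - 1*(-2)) = (-19*(-2 + (3 - 5)²))*(10 - 1*(-2)) = (-19*(-2 + (-2)²))*(10 + 2) = -19*(-2 + 4)*12 = -19*2*12 = -38*12 = -456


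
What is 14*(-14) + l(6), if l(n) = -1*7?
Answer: -203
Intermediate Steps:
l(n) = -7
14*(-14) + l(6) = 14*(-14) - 7 = -196 - 7 = -203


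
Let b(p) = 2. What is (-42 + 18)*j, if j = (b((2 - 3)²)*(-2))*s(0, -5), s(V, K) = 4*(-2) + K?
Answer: -1248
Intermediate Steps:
s(V, K) = -8 + K
j = 52 (j = (2*(-2))*(-8 - 5) = -4*(-13) = 52)
(-42 + 18)*j = (-42 + 18)*52 = -24*52 = -1248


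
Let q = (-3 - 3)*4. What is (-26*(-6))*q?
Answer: -3744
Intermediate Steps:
q = -24 (q = -6*4 = -24)
(-26*(-6))*q = -26*(-6)*(-24) = 156*(-24) = -3744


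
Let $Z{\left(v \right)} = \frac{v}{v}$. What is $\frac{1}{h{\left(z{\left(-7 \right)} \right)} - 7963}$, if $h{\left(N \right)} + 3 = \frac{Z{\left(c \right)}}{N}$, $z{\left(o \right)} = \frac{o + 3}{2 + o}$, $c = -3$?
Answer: $- \frac{4}{31859} \approx -0.00012555$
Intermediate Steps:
$Z{\left(v \right)} = 1$
$z{\left(o \right)} = \frac{3 + o}{2 + o}$
$h{\left(N \right)} = -3 + \frac{1}{N}$ ($h{\left(N \right)} = -3 + 1 \frac{1}{N} = -3 + \frac{1}{N}$)
$\frac{1}{h{\left(z{\left(-7 \right)} \right)} - 7963} = \frac{1}{\left(-3 + \frac{1}{\frac{1}{2 - 7} \left(3 - 7\right)}\right) - 7963} = \frac{1}{\left(-3 + \frac{1}{\frac{1}{-5} \left(-4\right)}\right) - 7963} = \frac{1}{\left(-3 + \frac{1}{\left(- \frac{1}{5}\right) \left(-4\right)}\right) - 7963} = \frac{1}{\left(-3 + \frac{1}{\frac{4}{5}}\right) - 7963} = \frac{1}{\left(-3 + \frac{5}{4}\right) - 7963} = \frac{1}{- \frac{7}{4} - 7963} = \frac{1}{- \frac{31859}{4}} = - \frac{4}{31859}$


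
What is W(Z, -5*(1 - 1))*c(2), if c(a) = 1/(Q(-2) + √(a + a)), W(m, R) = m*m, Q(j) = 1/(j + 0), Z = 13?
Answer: 338/3 ≈ 112.67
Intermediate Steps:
Q(j) = 1/j
W(m, R) = m²
c(a) = 1/(-½ + √2*√a) (c(a) = 1/(1/(-2) + √(a + a)) = 1/(-½ + √(2*a)) = 1/(-½ + √2*√a))
W(Z, -5*(1 - 1))*c(2) = 13²*(2/(-1 + 2*√2*√2)) = 169*(2/(-1 + 4)) = 169*(2/3) = 169*(2*(⅓)) = 169*(⅔) = 338/3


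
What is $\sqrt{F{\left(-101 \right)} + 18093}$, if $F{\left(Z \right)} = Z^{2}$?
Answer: $\sqrt{28294} \approx 168.21$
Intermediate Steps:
$\sqrt{F{\left(-101 \right)} + 18093} = \sqrt{\left(-101\right)^{2} + 18093} = \sqrt{10201 + 18093} = \sqrt{28294}$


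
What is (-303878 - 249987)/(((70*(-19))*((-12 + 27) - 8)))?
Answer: 110773/1862 ≈ 59.491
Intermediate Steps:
(-303878 - 249987)/(((70*(-19))*((-12 + 27) - 8))) = -553865*(-1/(1330*(15 - 8))) = -553865/((-1330*7)) = -553865/(-9310) = -553865*(-1/9310) = 110773/1862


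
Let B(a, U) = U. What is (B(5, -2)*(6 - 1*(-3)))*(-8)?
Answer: 144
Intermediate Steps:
(B(5, -2)*(6 - 1*(-3)))*(-8) = -2*(6 - 1*(-3))*(-8) = -2*(6 + 3)*(-8) = -2*9*(-8) = -18*(-8) = 144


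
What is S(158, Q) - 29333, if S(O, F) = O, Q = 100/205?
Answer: -29175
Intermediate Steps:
Q = 20/41 (Q = 100*(1/205) = 20/41 ≈ 0.48780)
S(158, Q) - 29333 = 158 - 29333 = -29175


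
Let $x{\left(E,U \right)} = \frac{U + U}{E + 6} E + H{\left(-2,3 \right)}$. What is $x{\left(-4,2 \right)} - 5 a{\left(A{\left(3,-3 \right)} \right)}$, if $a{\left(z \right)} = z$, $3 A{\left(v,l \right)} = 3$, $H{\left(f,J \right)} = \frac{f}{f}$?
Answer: $-12$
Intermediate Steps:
$H{\left(f,J \right)} = 1$
$A{\left(v,l \right)} = 1$ ($A{\left(v,l \right)} = \frac{1}{3} \cdot 3 = 1$)
$x{\left(E,U \right)} = 1 + \frac{2 E U}{6 + E}$ ($x{\left(E,U \right)} = \frac{U + U}{E + 6} E + 1 = \frac{2 U}{6 + E} E + 1 = \frac{2 E U}{6 + E} + 1 = 1 + \frac{2 E U}{6 + E}$)
$x{\left(-4,2 \right)} - 5 a{\left(A{\left(3,-3 \right)} \right)} = \frac{6 - 4 + 2 \left(-4\right) 2}{6 - 4} - 5 = \frac{6 - 4 - 16}{2} - 5 = \frac{1}{2} \left(-14\right) - 5 = -7 - 5 = -12$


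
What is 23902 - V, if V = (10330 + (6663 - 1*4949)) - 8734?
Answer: 20592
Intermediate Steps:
V = 3310 (V = (10330 + (6663 - 4949)) - 8734 = (10330 + 1714) - 8734 = 12044 - 8734 = 3310)
23902 - V = 23902 - 1*3310 = 23902 - 3310 = 20592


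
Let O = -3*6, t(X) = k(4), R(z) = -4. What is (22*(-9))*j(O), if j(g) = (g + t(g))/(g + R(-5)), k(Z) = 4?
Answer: -126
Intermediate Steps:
t(X) = 4
O = -18
j(g) = (4 + g)/(-4 + g) (j(g) = (g + 4)/(g - 4) = (4 + g)/(-4 + g))
(22*(-9))*j(O) = (22*(-9))*((4 - 18)/(-4 - 18)) = -198*(-14)/(-22) = -(-9)*(-14) = -198*7/11 = -126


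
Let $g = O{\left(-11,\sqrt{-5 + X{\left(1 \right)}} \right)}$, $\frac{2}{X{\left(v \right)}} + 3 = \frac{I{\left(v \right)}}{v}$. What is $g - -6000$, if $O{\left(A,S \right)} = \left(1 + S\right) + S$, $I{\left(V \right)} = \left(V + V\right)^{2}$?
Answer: $6001 + 2 i \sqrt{3} \approx 6001.0 + 3.4641 i$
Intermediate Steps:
$I{\left(V \right)} = 4 V^{2}$ ($I{\left(V \right)} = \left(2 V\right)^{2} = 4 V^{2}$)
$X{\left(v \right)} = \frac{2}{-3 + 4 v}$ ($X{\left(v \right)} = \frac{2}{-3 + \frac{4 v^{2}}{v}} = \frac{2}{-3 + 4 v}$)
$O{\left(A,S \right)} = 1 + 2 S$
$g = 1 + 2 i \sqrt{3}$ ($g = 1 + 2 \sqrt{-5 + \frac{2}{-3 + 4 \cdot 1}} = 1 + 2 \sqrt{-5 + \frac{2}{-3 + 4}} = 1 + 2 \sqrt{-5 + \frac{2}{1}} = 1 + 2 \sqrt{-5 + 2 \cdot 1} = 1 + 2 \sqrt{-5 + 2} = 1 + 2 \sqrt{-3} = 1 + 2 i \sqrt{3} \approx 1.0 + 3.4641 i$)
$g - -6000 = \left(1 + 2 i \sqrt{3}\right) - -6000 = \left(1 + 2 i \sqrt{3}\right) + 6000 = 6001 + 2 i \sqrt{3}$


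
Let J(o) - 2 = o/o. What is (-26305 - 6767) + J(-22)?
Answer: -33069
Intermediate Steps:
J(o) = 3 (J(o) = 2 + o/o = 2 + 1 = 3)
(-26305 - 6767) + J(-22) = (-26305 - 6767) + 3 = -33072 + 3 = -33069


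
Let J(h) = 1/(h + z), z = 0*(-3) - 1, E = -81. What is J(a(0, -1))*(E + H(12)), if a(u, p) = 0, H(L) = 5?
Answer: 76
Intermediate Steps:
z = -1 (z = 0 - 1 = -1)
J(h) = 1/(-1 + h) (J(h) = 1/(h - 1) = 1/(-1 + h))
J(a(0, -1))*(E + H(12)) = (-81 + 5)/(-1 + 0) = -76/(-1) = -1*(-76) = 76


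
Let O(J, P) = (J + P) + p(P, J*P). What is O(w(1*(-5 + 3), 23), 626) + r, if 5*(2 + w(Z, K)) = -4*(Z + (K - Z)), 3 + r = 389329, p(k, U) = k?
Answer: 1952788/5 ≈ 3.9056e+5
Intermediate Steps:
r = 389326 (r = -3 + 389329 = 389326)
w(Z, K) = -2 - 4*K/5 (w(Z, K) = -2 + (-4*(Z + (K - Z)))/5 = -2 + (-4*K)/5 = -2 - 4*K/5)
O(J, P) = J + 2*P (O(J, P) = (J + P) + P = J + 2*P)
O(w(1*(-5 + 3), 23), 626) + r = ((-2 - ⅘*23) + 2*626) + 389326 = ((-2 - 92/5) + 1252) + 389326 = (-102/5 + 1252) + 389326 = 6158/5 + 389326 = 1952788/5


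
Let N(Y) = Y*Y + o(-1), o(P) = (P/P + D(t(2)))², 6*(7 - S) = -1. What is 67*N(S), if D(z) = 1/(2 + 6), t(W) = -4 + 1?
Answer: 2030971/576 ≈ 3526.0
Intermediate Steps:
S = 43/6 (S = 7 - ⅙*(-1) = 7 + ⅙ = 43/6 ≈ 7.1667)
t(W) = -3
D(z) = ⅛ (D(z) = 1/8 = ⅛)
o(P) = 81/64 (o(P) = (P/P + ⅛)² = (1 + ⅛)² = (9/8)² = 81/64)
N(Y) = 81/64 + Y² (N(Y) = Y*Y + 81/64 = Y² + 81/64 = 81/64 + Y²)
67*N(S) = 67*(81/64 + (43/6)²) = 67*(81/64 + 1849/36) = 67*(30313/576) = 2030971/576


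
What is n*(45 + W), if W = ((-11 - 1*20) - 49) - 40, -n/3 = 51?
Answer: 11475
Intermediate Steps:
n = -153 (n = -3*51 = -153)
W = -120 (W = ((-11 - 20) - 49) - 40 = (-31 - 49) - 40 = -80 - 40 = -120)
n*(45 + W) = -153*(45 - 120) = -153*(-75) = 11475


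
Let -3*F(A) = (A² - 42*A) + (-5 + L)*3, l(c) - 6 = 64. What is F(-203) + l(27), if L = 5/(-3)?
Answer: -49505/3 ≈ -16502.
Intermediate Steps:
l(c) = 70 (l(c) = 6 + 64 = 70)
L = -5/3 (L = 5*(-⅓) = -5/3 ≈ -1.6667)
F(A) = 20/3 + 14*A - A²/3 (F(A) = -((A² - 42*A) + (-5 - 5/3)*3)/3 = -((A² - 42*A) - 20/3*3)/3 = -((A² - 42*A) - 20)/3 = -(-20 + A² - 42*A)/3 = 20/3 + 14*A - A²/3)
F(-203) + l(27) = (20/3 + 14*(-203) - ⅓*(-203)²) + 70 = (20/3 - 2842 - ⅓*41209) + 70 = (20/3 - 2842 - 41209/3) + 70 = -49715/3 + 70 = -49505/3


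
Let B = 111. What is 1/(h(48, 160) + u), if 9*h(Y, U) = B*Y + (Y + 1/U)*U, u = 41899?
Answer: 9/390100 ≈ 2.3071e-5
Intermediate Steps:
h(Y, U) = 37*Y/3 + U*(Y + 1/U)/9 (h(Y, U) = (111*Y + (Y + 1/U)*U)/9 = (111*Y + U*(Y + 1/U))/9 = 37*Y/3 + U*(Y + 1/U)/9)
1/(h(48, 160) + u) = 1/((⅑ + (37/3)*48 + (⅑)*160*48) + 41899) = 1/((⅑ + 592 + 2560/3) + 41899) = 1/(13009/9 + 41899) = 1/(390100/9) = 9/390100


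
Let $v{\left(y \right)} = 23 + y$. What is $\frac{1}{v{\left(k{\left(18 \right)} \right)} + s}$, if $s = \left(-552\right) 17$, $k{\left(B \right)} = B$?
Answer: $- \frac{1}{9343} \approx -0.00010703$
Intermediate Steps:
$s = -9384$
$\frac{1}{v{\left(k{\left(18 \right)} \right)} + s} = \frac{1}{\left(23 + 18\right) - 9384} = \frac{1}{41 - 9384} = \frac{1}{-9343} = - \frac{1}{9343}$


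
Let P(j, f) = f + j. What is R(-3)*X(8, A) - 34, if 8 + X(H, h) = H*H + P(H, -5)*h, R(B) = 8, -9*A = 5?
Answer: 1202/3 ≈ 400.67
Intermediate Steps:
A = -5/9 (A = -1/9*5 = -5/9 ≈ -0.55556)
X(H, h) = -8 + H**2 + h*(-5 + H) (X(H, h) = -8 + (H*H + (-5 + H)*h) = -8 + (H**2 + h*(-5 + H)) = -8 + H**2 + h*(-5 + H))
R(-3)*X(8, A) - 34 = 8*(-8 + 8**2 - 5*(-5 + 8)/9) - 34 = 8*(-8 + 64 - 5/9*3) - 34 = 8*(-8 + 64 - 5/3) - 34 = 8*(163/3) - 34 = 1304/3 - 34 = 1202/3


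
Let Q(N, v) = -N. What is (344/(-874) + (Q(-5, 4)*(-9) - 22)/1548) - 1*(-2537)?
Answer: 1715924077/676476 ≈ 2536.6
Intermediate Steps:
(344/(-874) + (Q(-5, 4)*(-9) - 22)/1548) - 1*(-2537) = (344/(-874) + (-1*(-5)*(-9) - 22)/1548) - 1*(-2537) = (344*(-1/874) + (5*(-9) - 22)*(1/1548)) + 2537 = (-172/437 + (-45 - 22)*(1/1548)) + 2537 = (-172/437 - 67*1/1548) + 2537 = (-172/437 - 67/1548) + 2537 = -295535/676476 + 2537 = 1715924077/676476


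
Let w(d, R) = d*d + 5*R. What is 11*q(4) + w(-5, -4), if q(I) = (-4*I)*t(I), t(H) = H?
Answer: -699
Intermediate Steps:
w(d, R) = d² + 5*R
q(I) = -4*I² (q(I) = (-4*I)*I = -4*I²)
11*q(4) + w(-5, -4) = 11*(-4*4²) + ((-5)² + 5*(-4)) = 11*(-4*16) + (25 - 20) = 11*(-64) + 5 = -704 + 5 = -699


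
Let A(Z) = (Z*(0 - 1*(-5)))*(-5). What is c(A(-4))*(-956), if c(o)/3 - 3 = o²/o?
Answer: -295404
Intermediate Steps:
A(Z) = -25*Z (A(Z) = (Z*(0 + 5))*(-5) = (Z*5)*(-5) = (5*Z)*(-5) = -25*Z)
c(o) = 9 + 3*o (c(o) = 9 + 3*(o²/o) = 9 + 3*o)
c(A(-4))*(-956) = (9 + 3*(-25*(-4)))*(-956) = (9 + 3*100)*(-956) = (9 + 300)*(-956) = 309*(-956) = -295404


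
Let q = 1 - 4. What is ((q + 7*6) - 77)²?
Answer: 1444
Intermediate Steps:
q = -3
((q + 7*6) - 77)² = ((-3 + 7*6) - 77)² = ((-3 + 42) - 77)² = (39 - 77)² = (-38)² = 1444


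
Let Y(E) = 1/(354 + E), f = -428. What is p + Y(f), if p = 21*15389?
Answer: 23914505/74 ≈ 3.2317e+5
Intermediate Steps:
p = 323169
p + Y(f) = 323169 + 1/(354 - 428) = 323169 + 1/(-74) = 323169 - 1/74 = 23914505/74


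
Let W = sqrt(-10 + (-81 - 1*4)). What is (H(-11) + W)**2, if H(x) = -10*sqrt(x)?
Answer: -1195 + 20*sqrt(1045) ≈ -548.47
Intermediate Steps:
W = I*sqrt(95) (W = sqrt(-10 + (-81 - 4)) = sqrt(-10 - 85) = sqrt(-95) = I*sqrt(95) ≈ 9.7468*I)
(H(-11) + W)**2 = (-10*I*sqrt(11) + I*sqrt(95))**2 = (I*sqrt(95) - 10*I*sqrt(11))**2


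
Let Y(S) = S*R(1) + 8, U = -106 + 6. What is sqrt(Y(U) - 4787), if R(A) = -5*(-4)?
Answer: I*sqrt(6779) ≈ 82.335*I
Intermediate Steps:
R(A) = 20
U = -100
Y(S) = 8 + 20*S (Y(S) = S*20 + 8 = 20*S + 8 = 8 + 20*S)
sqrt(Y(U) - 4787) = sqrt((8 + 20*(-100)) - 4787) = sqrt((8 - 2000) - 4787) = sqrt(-1992 - 4787) = sqrt(-6779) = I*sqrt(6779)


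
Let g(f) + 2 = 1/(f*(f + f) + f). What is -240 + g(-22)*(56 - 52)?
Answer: -117302/473 ≈ -248.00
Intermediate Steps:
g(f) = -2 + 1/(f + 2*f²) (g(f) = -2 + 1/(f*(f + f) + f) = -2 + 1/(f*(2*f) + f) = -2 + 1/(2*f² + f) = -2 + 1/(f + 2*f²))
-240 + g(-22)*(56 - 52) = -240 + ((1 - 4*(-22)² - 2*(-22))/((-22)*(1 + 2*(-22))))*(56 - 52) = -240 - (1 - 4*484 + 44)/(22*(1 - 44))*4 = -240 - 1/22*(1 - 1936 + 44)/(-43)*4 = -240 - 1/22*(-1/43)*(-1891)*4 = -240 - 1891/946*4 = -240 - 3782/473 = -117302/473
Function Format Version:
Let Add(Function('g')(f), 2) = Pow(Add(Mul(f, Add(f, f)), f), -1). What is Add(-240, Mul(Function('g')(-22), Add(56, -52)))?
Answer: Rational(-117302, 473) ≈ -248.00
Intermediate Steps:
Function('g')(f) = Add(-2, Pow(Add(f, Mul(2, Pow(f, 2))), -1)) (Function('g')(f) = Add(-2, Pow(Add(Mul(f, Add(f, f)), f), -1)) = Add(-2, Pow(Add(Mul(f, Mul(2, f)), f), -1)) = Add(-2, Pow(Add(Mul(2, Pow(f, 2)), f), -1)) = Add(-2, Pow(Add(f, Mul(2, Pow(f, 2))), -1)))
Add(-240, Mul(Function('g')(-22), Add(56, -52))) = Add(-240, Mul(Mul(Pow(-22, -1), Pow(Add(1, Mul(2, -22)), -1), Add(1, Mul(-4, Pow(-22, 2)), Mul(-2, -22))), Add(56, -52))) = Add(-240, Mul(Mul(Rational(-1, 22), Pow(Add(1, -44), -1), Add(1, Mul(-4, 484), 44)), 4)) = Add(-240, Mul(Mul(Rational(-1, 22), Pow(-43, -1), Add(1, -1936, 44)), 4)) = Add(-240, Mul(Mul(Rational(-1, 22), Rational(-1, 43), -1891), 4)) = Add(-240, Mul(Rational(-1891, 946), 4)) = Add(-240, Rational(-3782, 473)) = Rational(-117302, 473)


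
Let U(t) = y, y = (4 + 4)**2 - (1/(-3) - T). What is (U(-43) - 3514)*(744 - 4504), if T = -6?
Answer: 38979920/3 ≈ 1.2993e+7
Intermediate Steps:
y = 175/3 (y = (4 + 4)**2 - (1/(-3) - 1*(-6)) = 8**2 - (-1/3 + 6) = 64 - 1*17/3 = 64 - 17/3 = 175/3 ≈ 58.333)
U(t) = 175/3
(U(-43) - 3514)*(744 - 4504) = (175/3 - 3514)*(744 - 4504) = -10367/3*(-3760) = 38979920/3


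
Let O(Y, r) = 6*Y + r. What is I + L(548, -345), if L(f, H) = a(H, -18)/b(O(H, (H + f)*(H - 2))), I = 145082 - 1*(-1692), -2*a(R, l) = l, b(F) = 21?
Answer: 1027421/7 ≈ 1.4677e+5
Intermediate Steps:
O(Y, r) = r + 6*Y
a(R, l) = -l/2
I = 146774 (I = 145082 + 1692 = 146774)
L(f, H) = 3/7 (L(f, H) = -½*(-18)/21 = 9*(1/21) = 3/7)
I + L(548, -345) = 146774 + 3/7 = 1027421/7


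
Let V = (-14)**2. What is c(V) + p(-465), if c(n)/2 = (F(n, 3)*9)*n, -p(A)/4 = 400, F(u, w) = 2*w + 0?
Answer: 19568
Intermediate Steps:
F(u, w) = 2*w
p(A) = -1600 (p(A) = -4*400 = -1600)
V = 196
c(n) = 108*n (c(n) = 2*(((2*3)*9)*n) = 2*((6*9)*n) = 2*(54*n) = 108*n)
c(V) + p(-465) = 108*196 - 1600 = 21168 - 1600 = 19568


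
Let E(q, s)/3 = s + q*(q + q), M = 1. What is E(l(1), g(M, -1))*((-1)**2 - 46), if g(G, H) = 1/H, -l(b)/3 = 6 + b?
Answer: -118935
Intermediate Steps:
l(b) = -18 - 3*b (l(b) = -3*(6 + b) = -18 - 3*b)
g(G, H) = 1/H
E(q, s) = 3*s + 6*q**2 (E(q, s) = 3*(s + q*(q + q)) = 3*(s + q*(2*q)) = 3*(s + 2*q**2) = 3*s + 6*q**2)
E(l(1), g(M, -1))*((-1)**2 - 46) = (3/(-1) + 6*(-18 - 3*1)**2)*((-1)**2 - 46) = (3*(-1) + 6*(-18 - 3)**2)*(1 - 46) = (-3 + 6*(-21)**2)*(-45) = (-3 + 6*441)*(-45) = (-3 + 2646)*(-45) = 2643*(-45) = -118935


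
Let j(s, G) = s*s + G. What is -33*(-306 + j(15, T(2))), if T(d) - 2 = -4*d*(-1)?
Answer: 2343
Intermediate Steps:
T(d) = 2 + 4*d (T(d) = 2 - 4*d*(-1) = 2 + 4*d)
j(s, G) = G + s² (j(s, G) = s² + G = G + s²)
-33*(-306 + j(15, T(2))) = -33*(-306 + ((2 + 4*2) + 15²)) = -33*(-306 + ((2 + 8) + 225)) = -33*(-306 + (10 + 225)) = -33*(-306 + 235) = -33*(-71) = 2343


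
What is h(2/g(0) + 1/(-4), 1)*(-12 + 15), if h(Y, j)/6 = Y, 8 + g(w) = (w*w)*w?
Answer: -9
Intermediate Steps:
g(w) = -8 + w³ (g(w) = -8 + (w*w)*w = -8 + w²*w = -8 + w³)
h(Y, j) = 6*Y
h(2/g(0) + 1/(-4), 1)*(-12 + 15) = (6*(2/(-8 + 0³) + 1/(-4)))*(-12 + 15) = (6*(2/(-8 + 0) + 1*(-¼)))*3 = (6*(2/(-8) - ¼))*3 = (6*(2*(-⅛) - ¼))*3 = (6*(-¼ - ¼))*3 = (6*(-½))*3 = -3*3 = -9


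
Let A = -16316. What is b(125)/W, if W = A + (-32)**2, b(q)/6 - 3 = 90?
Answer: -279/7646 ≈ -0.036490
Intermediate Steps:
b(q) = 558 (b(q) = 18 + 6*90 = 18 + 540 = 558)
W = -15292 (W = -16316 + (-32)**2 = -16316 + 1024 = -15292)
b(125)/W = 558/(-15292) = 558*(-1/15292) = -279/7646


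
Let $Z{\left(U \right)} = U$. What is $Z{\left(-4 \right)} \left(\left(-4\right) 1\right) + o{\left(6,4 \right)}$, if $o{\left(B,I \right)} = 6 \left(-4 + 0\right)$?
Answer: $-8$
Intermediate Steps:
$o{\left(B,I \right)} = -24$ ($o{\left(B,I \right)} = 6 \left(-4\right) = -24$)
$Z{\left(-4 \right)} \left(\left(-4\right) 1\right) + o{\left(6,4 \right)} = - 4 \left(\left(-4\right) 1\right) - 24 = \left(-4\right) \left(-4\right) - 24 = 16 - 24 = -8$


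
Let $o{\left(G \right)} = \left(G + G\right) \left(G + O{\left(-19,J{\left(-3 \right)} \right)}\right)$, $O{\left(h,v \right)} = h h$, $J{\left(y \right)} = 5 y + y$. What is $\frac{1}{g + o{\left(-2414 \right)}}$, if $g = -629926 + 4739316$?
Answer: $\frac{1}{14021274} \approx 7.132 \cdot 10^{-8}$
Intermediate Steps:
$J{\left(y \right)} = 6 y$
$O{\left(h,v \right)} = h^{2}$
$g = 4109390$
$o{\left(G \right)} = 2 G \left(361 + G\right)$ ($o{\left(G \right)} = \left(G + G\right) \left(G + \left(-19\right)^{2}\right) = 2 G \left(G + 361\right) = 2 G \left(361 + G\right)$)
$\frac{1}{g + o{\left(-2414 \right)}} = \frac{1}{4109390 + 2 \left(-2414\right) \left(361 - 2414\right)} = \frac{1}{4109390 + 2 \left(-2414\right) \left(-2053\right)} = \frac{1}{4109390 + 9911884} = \frac{1}{14021274}$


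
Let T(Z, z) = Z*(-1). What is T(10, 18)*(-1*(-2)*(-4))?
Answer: 80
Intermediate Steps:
T(Z, z) = -Z
T(10, 18)*(-1*(-2)*(-4)) = (-1*10)*(-1*(-2)*(-4)) = -20*(-4) = -10*(-8) = 80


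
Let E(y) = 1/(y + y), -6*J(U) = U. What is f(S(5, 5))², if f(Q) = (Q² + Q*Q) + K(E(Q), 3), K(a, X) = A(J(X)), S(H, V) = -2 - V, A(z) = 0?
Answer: 9604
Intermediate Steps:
J(U) = -U/6
E(y) = 1/(2*y)
K(a, X) = 0
f(Q) = 2*Q² (f(Q) = (Q² + Q*Q) + 0 = (Q² + Q²) + 0 = 2*Q² + 0 = 2*Q²)
f(S(5, 5))² = (2*(-2 - 1*5)²)² = (2*(-2 - 5)²)² = (2*(-7)²)² = (2*49)² = 98² = 9604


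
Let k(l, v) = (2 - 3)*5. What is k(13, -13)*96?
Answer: -480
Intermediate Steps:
k(l, v) = -5 (k(l, v) = -1*5 = -5)
k(13, -13)*96 = -5*96 = -480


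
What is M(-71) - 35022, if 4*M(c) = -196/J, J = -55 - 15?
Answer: -350213/10 ≈ -35021.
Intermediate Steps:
J = -70
M(c) = 7/10 (M(c) = (-196/(-70))/4 = (-196*(-1/70))/4 = (1/4)*(14/5) = 7/10)
M(-71) - 35022 = 7/10 - 35022 = -350213/10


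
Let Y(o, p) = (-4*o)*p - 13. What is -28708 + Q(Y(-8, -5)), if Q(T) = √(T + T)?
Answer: -28708 + I*√346 ≈ -28708.0 + 18.601*I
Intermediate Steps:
Y(o, p) = -13 - 4*o*p (Y(o, p) = -4*o*p - 13 = -13 - 4*o*p)
Q(T) = √2*√T (Q(T) = √(2*T) = √2*√T)
-28708 + Q(Y(-8, -5)) = -28708 + √2*√(-13 - 4*(-8)*(-5)) = -28708 + √2*√(-13 - 160) = -28708 + √2*√(-173) = -28708 + √2*(I*√173) = -28708 + I*√346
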